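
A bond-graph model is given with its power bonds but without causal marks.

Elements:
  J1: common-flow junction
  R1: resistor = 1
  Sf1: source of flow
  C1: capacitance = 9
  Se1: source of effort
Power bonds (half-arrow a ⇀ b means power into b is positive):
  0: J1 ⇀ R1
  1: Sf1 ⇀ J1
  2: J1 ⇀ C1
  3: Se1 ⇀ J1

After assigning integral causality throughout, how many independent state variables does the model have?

β1 |Sf1  (Sf1 fixes flow; stroke at Sf1)
β3 |J1  (Se1 fixes effort; stroke away)
β0 |J1  (1-jn J1 has f-setter on 1)
β2 |J1  (common-f at J1 fixed by 1)

1  (C1 all integral)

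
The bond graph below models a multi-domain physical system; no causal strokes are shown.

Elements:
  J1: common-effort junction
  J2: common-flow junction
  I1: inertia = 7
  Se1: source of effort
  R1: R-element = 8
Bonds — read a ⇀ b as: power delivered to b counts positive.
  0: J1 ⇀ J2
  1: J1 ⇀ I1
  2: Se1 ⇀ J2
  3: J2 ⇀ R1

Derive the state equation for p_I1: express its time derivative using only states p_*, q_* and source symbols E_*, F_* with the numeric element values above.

b2 →J2  (Se1: effort source, stroke at far end)
b1 →I1  (I1: I, integral causality)
b0 →J1  (J1: last free bond brings effort in)
b3 →J2  (common-f at J2 fixed by 0)

dp_I1/dt = -E_Se1 - 8*p_I1/7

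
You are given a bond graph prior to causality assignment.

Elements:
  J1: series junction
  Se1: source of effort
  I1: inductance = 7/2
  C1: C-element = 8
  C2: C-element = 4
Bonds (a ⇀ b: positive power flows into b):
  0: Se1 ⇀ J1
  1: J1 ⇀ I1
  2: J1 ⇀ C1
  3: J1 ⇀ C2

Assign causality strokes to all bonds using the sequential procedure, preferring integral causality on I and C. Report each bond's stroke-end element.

bond 0 stroke→J1  (Se1 (Se) sets effort on bond)
bond 1 stroke→I1  (I1 outputs flow p/I1)
bond 2 stroke→J1  (common-f at J1 fixed by 1)
bond 3 stroke→J1  (1-jn J1 has f-setter on 1)

b0 →J1
b1 →I1
b2 →J1
b3 →J1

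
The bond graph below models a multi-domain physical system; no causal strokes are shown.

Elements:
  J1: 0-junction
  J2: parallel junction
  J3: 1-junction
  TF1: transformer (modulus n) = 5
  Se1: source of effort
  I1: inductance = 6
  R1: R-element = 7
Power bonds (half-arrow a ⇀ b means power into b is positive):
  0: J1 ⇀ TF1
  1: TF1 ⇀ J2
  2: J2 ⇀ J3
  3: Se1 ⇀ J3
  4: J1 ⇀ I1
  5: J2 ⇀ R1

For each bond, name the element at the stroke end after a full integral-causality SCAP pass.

bond 0 →J1
bond 1 →TF1
bond 2 →J2
bond 3 →J3
bond 4 →I1
bond 5 →R1

bond 3 |J3  (Se1 fixes effort; stroke away)
bond 2 |J2  (J3 needs exactly one f-in)
bond 1 |TF1  (common-e at J2 fixed by 2)
bond 5 |R1  (common-e at J2 fixed by 2)
bond 0 |J1  (TF1 one-in-one-out from 1)
bond 4 |I1  (0-jn J1 has e-setter on 0)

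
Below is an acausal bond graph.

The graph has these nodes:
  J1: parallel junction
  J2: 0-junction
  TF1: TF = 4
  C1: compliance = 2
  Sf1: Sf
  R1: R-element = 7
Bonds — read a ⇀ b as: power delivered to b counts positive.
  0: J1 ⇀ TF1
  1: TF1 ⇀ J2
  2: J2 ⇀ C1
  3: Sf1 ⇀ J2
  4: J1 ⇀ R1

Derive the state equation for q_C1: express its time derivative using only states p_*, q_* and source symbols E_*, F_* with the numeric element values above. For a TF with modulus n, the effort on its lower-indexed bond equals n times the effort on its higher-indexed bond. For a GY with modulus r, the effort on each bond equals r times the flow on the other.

dq_C1/dt = F_Sf1 - 8*q_C1/7

bond 3 stroke→Sf1  (Sf1 fixes flow; stroke at Sf1)
bond 2 stroke→J2  (C1 outputs effort q/C1)
bond 1 stroke→TF1  (J2 effort already set via bond 2)
bond 0 stroke→J1  (through TF1, causality passes straight; one stroke at TF1)
bond 4 stroke→R1  (common-e at J1 fixed by 0)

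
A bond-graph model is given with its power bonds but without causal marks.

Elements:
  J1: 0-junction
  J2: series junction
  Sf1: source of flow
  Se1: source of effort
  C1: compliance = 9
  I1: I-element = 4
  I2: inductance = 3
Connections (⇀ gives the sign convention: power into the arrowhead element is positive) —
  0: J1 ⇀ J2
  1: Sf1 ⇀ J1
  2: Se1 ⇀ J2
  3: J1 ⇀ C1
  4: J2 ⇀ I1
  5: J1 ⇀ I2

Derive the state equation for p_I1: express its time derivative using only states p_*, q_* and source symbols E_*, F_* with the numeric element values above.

dp_I1/dt = E_Se1 + q_C1/9

β1 stroke at Sf1  (Sf1 fixes flow; stroke at Sf1)
β2 stroke at J2  (Se1: effort source, stroke at far end)
β3 stroke at J1  (prefer integral on C1)
β0 stroke at J2  (0-jn J1 has e-setter on 3)
β5 stroke at I2  (common-e at J1 fixed by 3)
β4 stroke at I1  (closing 1-jn rule on J2)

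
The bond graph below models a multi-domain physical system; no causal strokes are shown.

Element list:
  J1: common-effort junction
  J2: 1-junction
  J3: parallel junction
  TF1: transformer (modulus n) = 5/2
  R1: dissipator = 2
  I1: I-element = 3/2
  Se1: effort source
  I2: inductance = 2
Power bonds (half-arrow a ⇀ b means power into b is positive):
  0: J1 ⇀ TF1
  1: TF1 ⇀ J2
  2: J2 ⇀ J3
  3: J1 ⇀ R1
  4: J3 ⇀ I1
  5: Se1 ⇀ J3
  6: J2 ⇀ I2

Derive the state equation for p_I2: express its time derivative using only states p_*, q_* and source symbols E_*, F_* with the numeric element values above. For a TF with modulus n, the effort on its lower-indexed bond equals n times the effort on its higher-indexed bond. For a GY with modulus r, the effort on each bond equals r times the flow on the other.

#5 |J3  (Se1: effort source, stroke at far end)
#2 |J2  (0-jn J3 has e-setter on 5)
#4 |I1  (0-jn J3 has e-setter on 5)
#6 |I2  (prefer integral on I2)
#1 |J2  (common-f at J2 fixed by 6)
#0 |TF1  (through TF1, causality passes straight; one stroke at TF1)
#3 |J1  (J1: last free bond brings effort in)

dp_I2/dt = -E_Se1 - 4*p_I2/25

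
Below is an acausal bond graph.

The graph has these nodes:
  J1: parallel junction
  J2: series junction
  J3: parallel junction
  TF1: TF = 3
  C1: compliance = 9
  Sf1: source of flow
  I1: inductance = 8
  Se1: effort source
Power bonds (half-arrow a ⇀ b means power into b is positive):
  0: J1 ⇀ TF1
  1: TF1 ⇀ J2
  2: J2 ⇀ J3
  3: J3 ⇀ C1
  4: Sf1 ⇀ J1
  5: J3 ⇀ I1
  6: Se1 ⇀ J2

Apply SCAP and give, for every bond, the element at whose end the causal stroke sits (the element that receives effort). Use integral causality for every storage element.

b4 →Sf1  (Sf1: flow source, stroke at near end)
b6 →J2  (source Se1 imposes e)
b0 →J1  (J1: last free bond brings effort in)
b1 →TF1  (TF TF1: opposite of bond 0)
b2 →J2  (1-jn J2 has f-setter on 1)
b3 →J3  (C1: C, integral causality)
b5 →I1  (J3: bond 3 brought effort, rest push out)

#0 |J1
#1 |TF1
#2 |J2
#3 |J3
#4 |Sf1
#5 |I1
#6 |J2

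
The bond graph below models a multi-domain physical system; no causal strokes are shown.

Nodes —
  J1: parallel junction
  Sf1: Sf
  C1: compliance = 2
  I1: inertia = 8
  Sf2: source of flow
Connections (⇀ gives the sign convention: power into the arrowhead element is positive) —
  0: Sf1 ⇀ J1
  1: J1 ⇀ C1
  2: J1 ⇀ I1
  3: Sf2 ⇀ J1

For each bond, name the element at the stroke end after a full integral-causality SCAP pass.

bond 0 stroke at Sf1
bond 1 stroke at J1
bond 2 stroke at I1
bond 3 stroke at Sf2

b0 →Sf1  (Sf1 (Sf) sets flow on bond)
b3 →Sf2  (Sf2: flow source, stroke at near end)
b1 →J1  (prefer integral on C1)
b2 →I1  (J1 effort already set via bond 1)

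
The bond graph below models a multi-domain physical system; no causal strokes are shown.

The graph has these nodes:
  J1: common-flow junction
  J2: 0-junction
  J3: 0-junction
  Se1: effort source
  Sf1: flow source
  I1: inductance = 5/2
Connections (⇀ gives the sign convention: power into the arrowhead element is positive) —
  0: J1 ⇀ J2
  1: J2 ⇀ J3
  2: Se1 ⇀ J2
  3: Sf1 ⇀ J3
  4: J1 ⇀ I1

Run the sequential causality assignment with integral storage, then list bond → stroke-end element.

b2 stroke at J2  (Se1 fixes effort; stroke away)
b3 stroke at Sf1  (Sf1 fixes flow; stroke at Sf1)
b0 stroke at J1  (J2 effort already set via bond 2)
b1 stroke at J3  (common-e at J2 fixed by 2)
b4 stroke at I1  (closing 1-jn rule on J1)

β0 stroke at J1
β1 stroke at J3
β2 stroke at J2
β3 stroke at Sf1
β4 stroke at I1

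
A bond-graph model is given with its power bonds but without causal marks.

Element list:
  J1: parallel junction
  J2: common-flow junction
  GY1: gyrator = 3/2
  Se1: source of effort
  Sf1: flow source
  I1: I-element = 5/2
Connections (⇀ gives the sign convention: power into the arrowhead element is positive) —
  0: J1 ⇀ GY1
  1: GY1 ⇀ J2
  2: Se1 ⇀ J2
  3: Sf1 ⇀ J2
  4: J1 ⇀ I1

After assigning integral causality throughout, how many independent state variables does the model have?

1  (I1 all integral)

#2 |J2  (Se1: effort source, stroke at far end)
#3 |Sf1  (Sf1 (Sf) sets flow on bond)
#1 |J2  (J2 flow already set via bond 3)
#0 |J1  (GY1 both-in/both-out from 1)
#4 |I1  (0-jn J1 has e-setter on 0)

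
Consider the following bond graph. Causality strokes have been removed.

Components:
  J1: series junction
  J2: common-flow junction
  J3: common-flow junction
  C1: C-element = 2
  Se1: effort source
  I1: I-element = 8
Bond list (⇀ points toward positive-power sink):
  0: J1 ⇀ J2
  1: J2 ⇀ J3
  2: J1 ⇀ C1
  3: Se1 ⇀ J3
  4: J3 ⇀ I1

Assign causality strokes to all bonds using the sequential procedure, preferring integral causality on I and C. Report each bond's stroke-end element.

bond 3 |J3  (source Se1 imposes e)
bond 2 |J1  (C1 integral (e out))
bond 0 |J2  (J1 needs exactly one f-in)
bond 1 |J3  (J2: last free bond brings flow in)
bond 4 |I1  (J3 needs exactly one f-in)

b0 →J2
b1 →J3
b2 →J1
b3 →J3
b4 →I1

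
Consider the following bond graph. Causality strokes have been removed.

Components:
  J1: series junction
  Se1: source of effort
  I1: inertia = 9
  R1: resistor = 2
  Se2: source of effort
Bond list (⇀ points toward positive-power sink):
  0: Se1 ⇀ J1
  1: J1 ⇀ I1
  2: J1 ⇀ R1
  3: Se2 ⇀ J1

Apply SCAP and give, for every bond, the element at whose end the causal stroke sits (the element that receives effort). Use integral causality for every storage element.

#0 stroke→J1  (source Se1 imposes e)
#3 stroke→J1  (Se2 (Se) sets effort on bond)
#1 stroke→I1  (I1: I, integral causality)
#2 stroke→J1  (J1: bond 1 brought flow, rest push out)

#0 stroke at J1
#1 stroke at I1
#2 stroke at J1
#3 stroke at J1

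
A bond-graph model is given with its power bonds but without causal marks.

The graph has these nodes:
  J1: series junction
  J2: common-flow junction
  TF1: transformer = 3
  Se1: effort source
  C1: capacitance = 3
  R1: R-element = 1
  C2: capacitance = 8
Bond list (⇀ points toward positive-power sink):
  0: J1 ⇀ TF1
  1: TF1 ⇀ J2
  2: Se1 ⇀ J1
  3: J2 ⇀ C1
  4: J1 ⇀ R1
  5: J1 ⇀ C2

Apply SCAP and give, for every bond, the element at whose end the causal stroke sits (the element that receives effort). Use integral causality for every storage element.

b0 →J1
b1 →TF1
b2 →J1
b3 →J2
b4 →R1
b5 →J1

#2 stroke at J1  (source Se1 imposes e)
#3 stroke at J2  (C1 integral (e out))
#1 stroke at TF1  (only one flow-in slot at J2)
#0 stroke at J1  (TF1: transformer flips bond 1)
#5 stroke at J1  (C2 outputs effort q/C2)
#4 stroke at R1  (only one flow-in slot at J1)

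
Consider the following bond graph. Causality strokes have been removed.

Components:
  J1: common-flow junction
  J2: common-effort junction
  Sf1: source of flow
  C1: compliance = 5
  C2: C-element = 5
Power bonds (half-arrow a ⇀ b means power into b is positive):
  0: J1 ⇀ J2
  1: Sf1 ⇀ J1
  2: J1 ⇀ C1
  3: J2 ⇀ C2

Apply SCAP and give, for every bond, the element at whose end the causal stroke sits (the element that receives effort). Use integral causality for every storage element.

#1 |Sf1  (Sf1: flow source, stroke at near end)
#0 |J1  (J1 flow already set via bond 1)
#2 |J1  (J1: bond 1 brought flow, rest push out)
#3 |J2  (J2: last free bond brings effort in)

bond 0 →J1
bond 1 →Sf1
bond 2 →J1
bond 3 →J2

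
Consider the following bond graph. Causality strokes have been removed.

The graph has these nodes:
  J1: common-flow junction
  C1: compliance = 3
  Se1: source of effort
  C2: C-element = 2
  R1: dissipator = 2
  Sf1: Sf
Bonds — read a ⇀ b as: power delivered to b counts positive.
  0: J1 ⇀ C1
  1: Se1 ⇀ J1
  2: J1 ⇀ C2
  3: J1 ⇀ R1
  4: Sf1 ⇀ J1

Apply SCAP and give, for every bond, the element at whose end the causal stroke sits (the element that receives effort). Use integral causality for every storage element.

bond 1 →J1  (Se1 (Se) sets effort on bond)
bond 4 →Sf1  (Sf1: flow source, stroke at near end)
bond 0 →J1  (common-f at J1 fixed by 4)
bond 2 →J1  (1-jn J1 has f-setter on 4)
bond 3 →J1  (J1: bond 4 brought flow, rest push out)

b0 stroke→J1
b1 stroke→J1
b2 stroke→J1
b3 stroke→J1
b4 stroke→Sf1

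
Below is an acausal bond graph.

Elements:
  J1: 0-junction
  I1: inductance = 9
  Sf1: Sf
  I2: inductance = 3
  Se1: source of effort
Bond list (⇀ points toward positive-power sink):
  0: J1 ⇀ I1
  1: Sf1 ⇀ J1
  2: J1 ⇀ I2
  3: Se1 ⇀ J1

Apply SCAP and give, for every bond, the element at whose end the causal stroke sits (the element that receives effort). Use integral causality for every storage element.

β1 |Sf1  (source Sf1 imposes f)
β3 |J1  (Se1 (Se) sets effort on bond)
β0 |I1  (common-e at J1 fixed by 3)
β2 |I2  (J1 effort already set via bond 3)

b0 stroke at I1
b1 stroke at Sf1
b2 stroke at I2
b3 stroke at J1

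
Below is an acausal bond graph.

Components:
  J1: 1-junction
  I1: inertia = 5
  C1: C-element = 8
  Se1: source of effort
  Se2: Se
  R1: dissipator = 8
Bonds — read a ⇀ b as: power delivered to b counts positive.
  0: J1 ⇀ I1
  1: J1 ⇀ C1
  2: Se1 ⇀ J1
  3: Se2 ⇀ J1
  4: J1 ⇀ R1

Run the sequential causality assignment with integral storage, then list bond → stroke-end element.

#0 stroke at I1
#1 stroke at J1
#2 stroke at J1
#3 stroke at J1
#4 stroke at J1

b2 stroke at J1  (Se1 fixes effort; stroke away)
b3 stroke at J1  (Se2 (Se) sets effort on bond)
b0 stroke at I1  (I1 integral (f out))
b1 stroke at J1  (1-jn J1 has f-setter on 0)
b4 stroke at J1  (common-f at J1 fixed by 0)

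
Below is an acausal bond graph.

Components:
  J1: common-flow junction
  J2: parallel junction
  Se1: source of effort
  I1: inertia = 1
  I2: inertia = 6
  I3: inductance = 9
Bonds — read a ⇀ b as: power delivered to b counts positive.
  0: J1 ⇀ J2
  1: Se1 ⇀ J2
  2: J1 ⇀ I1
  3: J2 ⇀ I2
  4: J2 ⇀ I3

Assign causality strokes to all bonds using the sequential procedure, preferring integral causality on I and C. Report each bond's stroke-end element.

bond 0 stroke→J1
bond 1 stroke→J2
bond 2 stroke→I1
bond 3 stroke→I2
bond 4 stroke→I3

b1 |J2  (Se1: effort source, stroke at far end)
b0 |J1  (J2: bond 1 brought effort, rest push out)
b3 |I2  (0-jn J2 has e-setter on 1)
b4 |I3  (J2 effort already set via bond 1)
b2 |I1  (J1 needs exactly one f-in)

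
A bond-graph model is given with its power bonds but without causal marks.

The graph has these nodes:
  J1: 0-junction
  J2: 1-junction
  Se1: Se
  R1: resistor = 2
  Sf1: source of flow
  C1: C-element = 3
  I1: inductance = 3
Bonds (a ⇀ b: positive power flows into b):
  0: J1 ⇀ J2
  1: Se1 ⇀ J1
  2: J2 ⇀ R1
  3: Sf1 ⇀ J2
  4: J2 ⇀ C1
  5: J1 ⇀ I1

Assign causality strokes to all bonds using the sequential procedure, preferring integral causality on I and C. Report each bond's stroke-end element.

#0 →J2
#1 →J1
#2 →J2
#3 →Sf1
#4 →J2
#5 →I1

β1 |J1  (Se1 (Se) sets effort on bond)
β3 |Sf1  (Sf1 fixes flow; stroke at Sf1)
β0 |J2  (J1 effort already set via bond 1)
β5 |I1  (J1: bond 1 brought effort, rest push out)
β2 |J2  (J2: bond 3 brought flow, rest push out)
β4 |J2  (J2: bond 3 brought flow, rest push out)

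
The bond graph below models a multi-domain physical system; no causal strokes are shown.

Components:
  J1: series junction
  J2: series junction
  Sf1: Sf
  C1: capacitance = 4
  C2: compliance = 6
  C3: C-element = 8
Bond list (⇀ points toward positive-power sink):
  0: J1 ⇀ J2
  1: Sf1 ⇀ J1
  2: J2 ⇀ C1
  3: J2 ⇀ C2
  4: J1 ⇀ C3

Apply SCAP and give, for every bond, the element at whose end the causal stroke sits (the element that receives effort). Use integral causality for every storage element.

b0 →J1
b1 →Sf1
b2 →J2
b3 →J2
b4 →J1

bond 1 |Sf1  (Sf1 (Sf) sets flow on bond)
bond 0 |J1  (J1 flow already set via bond 1)
bond 4 |J1  (J1: bond 1 brought flow, rest push out)
bond 2 |J2  (J2: bond 0 brought flow, rest push out)
bond 3 |J2  (common-f at J2 fixed by 0)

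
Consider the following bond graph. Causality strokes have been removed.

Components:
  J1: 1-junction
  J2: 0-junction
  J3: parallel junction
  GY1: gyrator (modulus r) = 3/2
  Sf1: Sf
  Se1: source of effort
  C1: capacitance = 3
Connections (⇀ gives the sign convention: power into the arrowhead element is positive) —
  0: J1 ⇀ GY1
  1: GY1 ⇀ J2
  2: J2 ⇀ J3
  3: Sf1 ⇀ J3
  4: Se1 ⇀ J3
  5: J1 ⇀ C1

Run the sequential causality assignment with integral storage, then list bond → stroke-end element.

bond 3 →Sf1  (Sf1: flow source, stroke at near end)
bond 4 →J3  (Se1: effort source, stroke at far end)
bond 2 →J2  (J3 effort already set via bond 4)
bond 1 →GY1  (J2 effort already set via bond 2)
bond 0 →GY1  (GY GY1: same side as bond 1)
bond 5 →J1  (1-jn J1 has f-setter on 0)

β0 stroke→GY1
β1 stroke→GY1
β2 stroke→J2
β3 stroke→Sf1
β4 stroke→J3
β5 stroke→J1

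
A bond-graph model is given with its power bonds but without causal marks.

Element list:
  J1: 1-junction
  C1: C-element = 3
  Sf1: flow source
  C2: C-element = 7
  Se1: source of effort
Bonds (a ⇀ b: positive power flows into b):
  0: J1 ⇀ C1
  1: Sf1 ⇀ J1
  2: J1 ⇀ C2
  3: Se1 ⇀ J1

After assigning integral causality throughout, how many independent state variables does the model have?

2  (C1, C2 all integral)

#1 →Sf1  (Sf1 (Sf) sets flow on bond)
#3 →J1  (Se1 (Se) sets effort on bond)
#0 →J1  (common-f at J1 fixed by 1)
#2 →J1  (1-jn J1 has f-setter on 1)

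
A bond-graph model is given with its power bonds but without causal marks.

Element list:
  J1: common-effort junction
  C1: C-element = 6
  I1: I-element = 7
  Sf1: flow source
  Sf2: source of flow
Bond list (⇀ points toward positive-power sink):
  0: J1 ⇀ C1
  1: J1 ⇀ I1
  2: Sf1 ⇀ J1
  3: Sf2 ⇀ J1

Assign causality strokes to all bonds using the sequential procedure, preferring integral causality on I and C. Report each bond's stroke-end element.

β0 stroke at J1
β1 stroke at I1
β2 stroke at Sf1
β3 stroke at Sf2

bond 2 stroke→Sf1  (Sf1: flow source, stroke at near end)
bond 3 stroke→Sf2  (Sf2 (Sf) sets flow on bond)
bond 0 stroke→J1  (C1 integral (e out))
bond 1 stroke→I1  (J1: bond 0 brought effort, rest push out)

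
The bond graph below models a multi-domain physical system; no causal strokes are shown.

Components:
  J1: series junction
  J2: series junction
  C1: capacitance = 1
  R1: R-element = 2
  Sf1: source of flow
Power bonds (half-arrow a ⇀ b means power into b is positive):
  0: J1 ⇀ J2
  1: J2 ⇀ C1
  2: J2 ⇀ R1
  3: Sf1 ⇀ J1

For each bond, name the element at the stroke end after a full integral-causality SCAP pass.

β0 stroke at J1
β1 stroke at J2
β2 stroke at J2
β3 stroke at Sf1

β3 →Sf1  (Sf1: flow source, stroke at near end)
β0 →J1  (J1 flow already set via bond 3)
β1 →J2  (1-jn J2 has f-setter on 0)
β2 →J2  (1-jn J2 has f-setter on 0)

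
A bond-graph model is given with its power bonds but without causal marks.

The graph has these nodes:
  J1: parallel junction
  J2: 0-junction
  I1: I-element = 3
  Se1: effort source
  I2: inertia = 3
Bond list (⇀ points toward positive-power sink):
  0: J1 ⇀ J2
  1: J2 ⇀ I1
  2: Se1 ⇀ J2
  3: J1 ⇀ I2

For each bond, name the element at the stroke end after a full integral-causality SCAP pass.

β2 stroke→J2  (Se1: effort source, stroke at far end)
β0 stroke→J1  (J2 effort already set via bond 2)
β1 stroke→I1  (J2 effort already set via bond 2)
β3 stroke→I2  (J1: bond 0 brought effort, rest push out)

β0 →J1
β1 →I1
β2 →J2
β3 →I2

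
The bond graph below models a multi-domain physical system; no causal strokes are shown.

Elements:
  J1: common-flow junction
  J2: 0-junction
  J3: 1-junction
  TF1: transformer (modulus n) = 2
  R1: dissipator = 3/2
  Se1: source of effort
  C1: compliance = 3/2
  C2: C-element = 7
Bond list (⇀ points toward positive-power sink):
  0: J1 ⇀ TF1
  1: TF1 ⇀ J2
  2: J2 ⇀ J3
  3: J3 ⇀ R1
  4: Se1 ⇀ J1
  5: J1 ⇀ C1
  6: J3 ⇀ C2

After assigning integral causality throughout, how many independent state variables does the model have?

2  (C1, C2 all integral)

b4 stroke→J1  (Se1 (Se) sets effort on bond)
b5 stroke→J1  (prefer integral on C1)
b0 stroke→TF1  (J1: last free bond brings flow in)
b1 stroke→J2  (TF1 one-in-one-out from 0)
b2 stroke→J3  (0-jn J2 has e-setter on 1)
b6 stroke→J3  (C2: C, integral causality)
b3 stroke→R1  (only one flow-in slot at J3)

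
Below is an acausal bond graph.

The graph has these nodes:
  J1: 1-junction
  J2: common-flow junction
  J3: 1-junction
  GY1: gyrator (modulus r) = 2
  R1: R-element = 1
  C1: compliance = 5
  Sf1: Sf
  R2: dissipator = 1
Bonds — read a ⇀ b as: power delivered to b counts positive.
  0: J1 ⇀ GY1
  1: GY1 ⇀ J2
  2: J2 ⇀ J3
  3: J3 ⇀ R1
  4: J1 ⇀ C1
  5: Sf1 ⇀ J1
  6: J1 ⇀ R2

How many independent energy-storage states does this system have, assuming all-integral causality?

b5 stroke→Sf1  (Sf1: flow source, stroke at near end)
b0 stroke→J1  (common-f at J1 fixed by 5)
b4 stroke→J1  (J1: bond 5 brought flow, rest push out)
b6 stroke→J1  (common-f at J1 fixed by 5)
b1 stroke→J2  (GY1 both-in/both-out from 0)
b2 stroke→J3  (J2 needs exactly one f-in)
b3 stroke→R1  (closing 1-jn rule on J3)

1  (C1 all integral)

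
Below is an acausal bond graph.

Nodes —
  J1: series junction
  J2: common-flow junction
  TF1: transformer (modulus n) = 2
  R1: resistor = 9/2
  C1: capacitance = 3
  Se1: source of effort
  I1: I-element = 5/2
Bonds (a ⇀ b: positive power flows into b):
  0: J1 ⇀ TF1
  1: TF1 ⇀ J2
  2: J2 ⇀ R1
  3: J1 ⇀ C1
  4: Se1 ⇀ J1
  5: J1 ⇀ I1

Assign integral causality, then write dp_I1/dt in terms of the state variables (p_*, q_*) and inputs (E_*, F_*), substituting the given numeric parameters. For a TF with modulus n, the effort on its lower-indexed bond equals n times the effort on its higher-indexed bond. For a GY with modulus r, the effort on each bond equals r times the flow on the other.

dp_I1/dt = E_Se1 - 36*p_I1/5 - q_C1/3

#4 |J1  (Se1 (Se) sets effort on bond)
#3 |J1  (C1 outputs effort q/C1)
#5 |I1  (I1: I, integral causality)
#0 |J1  (J1: bond 5 brought flow, rest push out)
#1 |TF1  (through TF1, causality passes straight; one stroke at TF1)
#2 |J2  (J2 flow already set via bond 1)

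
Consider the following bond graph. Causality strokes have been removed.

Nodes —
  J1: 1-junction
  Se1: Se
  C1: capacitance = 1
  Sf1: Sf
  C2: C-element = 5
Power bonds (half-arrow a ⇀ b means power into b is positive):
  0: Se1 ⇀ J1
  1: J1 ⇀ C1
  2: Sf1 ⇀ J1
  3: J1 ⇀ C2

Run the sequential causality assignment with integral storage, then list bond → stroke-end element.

#0 →J1  (source Se1 imposes e)
#2 →Sf1  (Sf1 (Sf) sets flow on bond)
#1 →J1  (J1: bond 2 brought flow, rest push out)
#3 →J1  (common-f at J1 fixed by 2)

#0 →J1
#1 →J1
#2 →Sf1
#3 →J1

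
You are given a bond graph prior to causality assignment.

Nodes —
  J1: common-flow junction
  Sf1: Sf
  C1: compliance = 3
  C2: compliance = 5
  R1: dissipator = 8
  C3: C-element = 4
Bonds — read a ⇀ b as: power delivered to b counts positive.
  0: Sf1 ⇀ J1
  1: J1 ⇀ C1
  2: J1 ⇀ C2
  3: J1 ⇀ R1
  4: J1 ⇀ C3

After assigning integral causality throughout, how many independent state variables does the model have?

3  (C1, C2, C3 all integral)

#0 stroke→Sf1  (source Sf1 imposes f)
#1 stroke→J1  (J1 flow already set via bond 0)
#2 stroke→J1  (J1 flow already set via bond 0)
#3 stroke→J1  (common-f at J1 fixed by 0)
#4 stroke→J1  (common-f at J1 fixed by 0)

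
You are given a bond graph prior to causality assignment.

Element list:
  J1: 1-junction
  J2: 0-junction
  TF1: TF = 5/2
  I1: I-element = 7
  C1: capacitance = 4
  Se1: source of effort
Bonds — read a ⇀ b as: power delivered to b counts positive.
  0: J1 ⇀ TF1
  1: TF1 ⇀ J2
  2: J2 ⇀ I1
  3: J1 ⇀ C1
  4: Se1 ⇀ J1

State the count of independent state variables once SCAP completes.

2  (C1, I1 all integral)

bond 4 |J1  (Se1 (Se) sets effort on bond)
bond 2 |I1  (prefer integral on I1)
bond 1 |J2  (J2: last free bond brings effort in)
bond 0 |TF1  (TF1 one-in-one-out from 1)
bond 3 |J1  (1-jn J1 has f-setter on 0)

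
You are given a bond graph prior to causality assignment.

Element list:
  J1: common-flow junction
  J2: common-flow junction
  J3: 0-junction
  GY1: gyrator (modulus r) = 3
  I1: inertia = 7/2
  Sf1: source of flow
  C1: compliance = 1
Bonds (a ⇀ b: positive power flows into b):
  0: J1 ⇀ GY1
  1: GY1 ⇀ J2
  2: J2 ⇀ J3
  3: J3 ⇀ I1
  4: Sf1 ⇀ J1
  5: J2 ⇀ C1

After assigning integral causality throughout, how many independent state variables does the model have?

2  (C1, I1 all integral)

b4 |Sf1  (Sf1 fixes flow; stroke at Sf1)
b0 |J1  (common-f at J1 fixed by 4)
b1 |J2  (GY1 both-in/both-out from 0)
b3 |I1  (prefer integral on I1)
b2 |J3  (only one effort-in slot at J3)
b5 |J2  (J2: bond 2 brought flow, rest push out)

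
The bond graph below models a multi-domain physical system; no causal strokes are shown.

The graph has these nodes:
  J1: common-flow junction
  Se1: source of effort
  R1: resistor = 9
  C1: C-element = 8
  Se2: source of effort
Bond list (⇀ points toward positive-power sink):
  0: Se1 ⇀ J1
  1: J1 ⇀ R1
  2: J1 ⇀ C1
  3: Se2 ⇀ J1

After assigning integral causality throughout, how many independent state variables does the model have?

β0 stroke at J1  (source Se1 imposes e)
β3 stroke at J1  (Se2: effort source, stroke at far end)
β2 stroke at J1  (C1 integral (e out))
β1 stroke at R1  (closing 1-jn rule on J1)

1  (C1 all integral)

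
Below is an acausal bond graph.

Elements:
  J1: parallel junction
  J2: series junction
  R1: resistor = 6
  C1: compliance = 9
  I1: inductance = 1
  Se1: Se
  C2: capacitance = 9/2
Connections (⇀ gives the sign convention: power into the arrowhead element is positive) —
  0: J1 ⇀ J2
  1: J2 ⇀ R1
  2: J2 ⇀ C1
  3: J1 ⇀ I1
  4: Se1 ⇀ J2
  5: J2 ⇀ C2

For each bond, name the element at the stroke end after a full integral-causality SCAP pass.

b4 stroke at J2  (Se1 (Se) sets effort on bond)
b2 stroke at J2  (C1 outputs effort q/C1)
b3 stroke at I1  (I1 integral (f out))
b0 stroke at J1  (closing 0-jn rule on J1)
b1 stroke at J2  (J2: bond 0 brought flow, rest push out)
b5 stroke at J2  (J2 flow already set via bond 0)

β0 stroke→J1
β1 stroke→J2
β2 stroke→J2
β3 stroke→I1
β4 stroke→J2
β5 stroke→J2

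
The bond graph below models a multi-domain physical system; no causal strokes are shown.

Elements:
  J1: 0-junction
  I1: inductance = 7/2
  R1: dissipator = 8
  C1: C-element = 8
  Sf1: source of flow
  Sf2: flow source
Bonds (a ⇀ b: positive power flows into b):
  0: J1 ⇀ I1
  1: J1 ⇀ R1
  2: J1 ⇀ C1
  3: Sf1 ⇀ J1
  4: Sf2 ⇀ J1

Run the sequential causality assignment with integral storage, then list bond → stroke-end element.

bond 0 stroke at I1
bond 1 stroke at R1
bond 2 stroke at J1
bond 3 stroke at Sf1
bond 4 stroke at Sf2

bond 3 stroke→Sf1  (Sf1 (Sf) sets flow on bond)
bond 4 stroke→Sf2  (Sf2 fixes flow; stroke at Sf2)
bond 0 stroke→I1  (I1 outputs flow p/I1)
bond 2 stroke→J1  (C1 outputs effort q/C1)
bond 1 stroke→R1  (J1: bond 2 brought effort, rest push out)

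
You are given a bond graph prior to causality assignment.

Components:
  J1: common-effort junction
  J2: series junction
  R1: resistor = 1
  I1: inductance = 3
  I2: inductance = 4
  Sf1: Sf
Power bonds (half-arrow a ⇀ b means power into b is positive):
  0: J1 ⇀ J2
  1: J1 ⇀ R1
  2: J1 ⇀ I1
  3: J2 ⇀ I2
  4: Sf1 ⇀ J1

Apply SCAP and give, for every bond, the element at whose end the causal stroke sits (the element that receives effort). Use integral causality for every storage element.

#0 stroke at J2
#1 stroke at J1
#2 stroke at I1
#3 stroke at I2
#4 stroke at Sf1

#4 |Sf1  (Sf1: flow source, stroke at near end)
#2 |I1  (I1: I, integral causality)
#3 |I2  (prefer integral on I2)
#0 |J2  (J2: bond 3 brought flow, rest push out)
#1 |J1  (only one effort-in slot at J1)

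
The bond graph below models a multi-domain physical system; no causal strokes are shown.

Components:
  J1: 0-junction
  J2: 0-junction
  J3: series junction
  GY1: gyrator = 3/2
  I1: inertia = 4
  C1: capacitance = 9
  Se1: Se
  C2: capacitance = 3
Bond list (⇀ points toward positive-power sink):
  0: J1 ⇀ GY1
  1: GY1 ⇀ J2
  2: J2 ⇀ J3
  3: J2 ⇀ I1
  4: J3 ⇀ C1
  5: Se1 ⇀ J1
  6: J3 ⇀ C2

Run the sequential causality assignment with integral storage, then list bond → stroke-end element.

bond 5 stroke→J1  (Se1 (Se) sets effort on bond)
bond 0 stroke→GY1  (common-e at J1 fixed by 5)
bond 1 stroke→GY1  (GY GY1: same side as bond 0)
bond 3 stroke→I1  (prefer integral on I1)
bond 2 stroke→J2  (J2: last free bond brings effort in)
bond 4 stroke→J3  (J3: bond 2 brought flow, rest push out)
bond 6 stroke→J3  (J3 flow already set via bond 2)

β0 |GY1
β1 |GY1
β2 |J2
β3 |I1
β4 |J3
β5 |J1
β6 |J3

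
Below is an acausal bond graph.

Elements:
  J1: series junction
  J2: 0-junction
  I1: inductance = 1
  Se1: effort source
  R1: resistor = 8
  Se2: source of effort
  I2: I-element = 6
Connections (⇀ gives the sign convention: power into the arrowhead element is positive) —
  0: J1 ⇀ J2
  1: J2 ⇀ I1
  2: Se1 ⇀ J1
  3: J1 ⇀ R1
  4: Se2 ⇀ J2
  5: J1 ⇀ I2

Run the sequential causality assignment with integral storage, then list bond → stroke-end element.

#2 stroke at J1  (Se1 fixes effort; stroke away)
#4 stroke at J2  (Se2 fixes effort; stroke away)
#0 stroke at J1  (0-jn J2 has e-setter on 4)
#1 stroke at I1  (common-e at J2 fixed by 4)
#5 stroke at I2  (I2: I, integral causality)
#3 stroke at J1  (common-f at J1 fixed by 5)

#0 stroke→J1
#1 stroke→I1
#2 stroke→J1
#3 stroke→J1
#4 stroke→J2
#5 stroke→I2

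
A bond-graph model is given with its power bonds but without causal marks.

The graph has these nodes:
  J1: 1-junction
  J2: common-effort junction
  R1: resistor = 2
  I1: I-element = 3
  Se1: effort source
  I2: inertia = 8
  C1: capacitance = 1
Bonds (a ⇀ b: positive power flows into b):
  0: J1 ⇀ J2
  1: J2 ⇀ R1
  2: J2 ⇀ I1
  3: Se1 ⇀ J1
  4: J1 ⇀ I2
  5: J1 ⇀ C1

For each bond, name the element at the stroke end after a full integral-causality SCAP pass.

#3 stroke at J1  (Se1 fixes effort; stroke away)
#2 stroke at I1  (I1 outputs flow p/I1)
#4 stroke at I2  (prefer integral on I2)
#0 stroke at J1  (J1: bond 4 brought flow, rest push out)
#5 stroke at J1  (common-f at J1 fixed by 4)
#1 stroke at J2  (only one effort-in slot at J2)

β0 stroke→J1
β1 stroke→J2
β2 stroke→I1
β3 stroke→J1
β4 stroke→I2
β5 stroke→J1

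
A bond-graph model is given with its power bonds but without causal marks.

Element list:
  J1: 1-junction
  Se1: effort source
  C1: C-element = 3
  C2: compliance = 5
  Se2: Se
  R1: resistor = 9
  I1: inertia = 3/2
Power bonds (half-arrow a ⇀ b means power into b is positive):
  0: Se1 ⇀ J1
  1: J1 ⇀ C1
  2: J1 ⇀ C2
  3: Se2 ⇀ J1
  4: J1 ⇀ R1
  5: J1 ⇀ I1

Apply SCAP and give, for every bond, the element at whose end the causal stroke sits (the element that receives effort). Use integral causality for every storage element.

bond 0 stroke→J1
bond 1 stroke→J1
bond 2 stroke→J1
bond 3 stroke→J1
bond 4 stroke→J1
bond 5 stroke→I1

#0 stroke at J1  (Se1: effort source, stroke at far end)
#3 stroke at J1  (Se2: effort source, stroke at far end)
#1 stroke at J1  (C1 outputs effort q/C1)
#2 stroke at J1  (prefer integral on C2)
#5 stroke at I1  (I1 integral (f out))
#4 stroke at J1  (J1 flow already set via bond 5)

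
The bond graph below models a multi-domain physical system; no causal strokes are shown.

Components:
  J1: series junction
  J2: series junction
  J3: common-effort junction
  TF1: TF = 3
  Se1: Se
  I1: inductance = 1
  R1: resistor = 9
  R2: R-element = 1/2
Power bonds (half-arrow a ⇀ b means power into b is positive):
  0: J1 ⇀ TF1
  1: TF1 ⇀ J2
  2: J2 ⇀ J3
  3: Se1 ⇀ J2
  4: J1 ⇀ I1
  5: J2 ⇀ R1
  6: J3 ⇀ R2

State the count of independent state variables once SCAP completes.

1  (I1 all integral)

#3 stroke→J2  (Se1 (Se) sets effort on bond)
#4 stroke→I1  (I1 integral (f out))
#0 stroke→J1  (common-f at J1 fixed by 4)
#1 stroke→TF1  (TF1 one-in-one-out from 0)
#2 stroke→J2  (1-jn J2 has f-setter on 1)
#5 stroke→J2  (1-jn J2 has f-setter on 1)
#6 stroke→J3  (only one effort-in slot at J3)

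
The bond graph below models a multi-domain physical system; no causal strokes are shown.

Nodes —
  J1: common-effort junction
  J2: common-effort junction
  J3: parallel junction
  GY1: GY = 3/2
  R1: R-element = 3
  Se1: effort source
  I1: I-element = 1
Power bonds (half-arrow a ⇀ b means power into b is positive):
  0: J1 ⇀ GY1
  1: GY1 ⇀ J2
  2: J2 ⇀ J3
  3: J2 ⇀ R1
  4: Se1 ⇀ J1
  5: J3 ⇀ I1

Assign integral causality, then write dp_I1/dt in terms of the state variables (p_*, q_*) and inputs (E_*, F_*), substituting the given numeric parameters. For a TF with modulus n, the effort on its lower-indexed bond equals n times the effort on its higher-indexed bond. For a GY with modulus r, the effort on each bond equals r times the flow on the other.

dp_I1/dt = 2*E_Se1 - 3*p_I1

β4 |J1  (Se1: effort source, stroke at far end)
β0 |GY1  (common-e at J1 fixed by 4)
β1 |GY1  (GY GY1: same side as bond 0)
β5 |I1  (I1: I, integral causality)
β2 |J3  (J3: last free bond brings effort in)
β3 |J2  (closing 0-jn rule on J2)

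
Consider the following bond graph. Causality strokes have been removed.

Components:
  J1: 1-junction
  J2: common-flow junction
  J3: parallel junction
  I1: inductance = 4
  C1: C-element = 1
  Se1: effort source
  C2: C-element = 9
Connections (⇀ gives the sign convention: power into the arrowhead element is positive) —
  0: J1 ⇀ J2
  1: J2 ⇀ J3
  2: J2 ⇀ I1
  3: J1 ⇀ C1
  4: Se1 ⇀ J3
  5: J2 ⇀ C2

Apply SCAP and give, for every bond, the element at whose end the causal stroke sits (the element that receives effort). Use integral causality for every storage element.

β4 stroke→J3  (Se1 (Se) sets effort on bond)
β1 stroke→J2  (J3 effort already set via bond 4)
β2 stroke→I1  (I1 outputs flow p/I1)
β0 stroke→J2  (J2: bond 2 brought flow, rest push out)
β5 stroke→J2  (J2: bond 2 brought flow, rest push out)
β3 stroke→J1  (J1 flow already set via bond 0)

b0 |J2
b1 |J2
b2 |I1
b3 |J1
b4 |J3
b5 |J2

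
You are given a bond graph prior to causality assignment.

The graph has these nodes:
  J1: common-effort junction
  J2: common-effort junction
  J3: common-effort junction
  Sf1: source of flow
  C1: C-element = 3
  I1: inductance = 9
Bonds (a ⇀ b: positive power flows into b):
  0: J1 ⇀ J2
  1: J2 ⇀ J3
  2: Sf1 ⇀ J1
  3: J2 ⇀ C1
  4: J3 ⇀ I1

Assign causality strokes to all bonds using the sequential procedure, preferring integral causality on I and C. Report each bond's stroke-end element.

#2 |Sf1  (Sf1 fixes flow; stroke at Sf1)
#0 |J1  (J1 needs exactly one e-in)
#3 |J2  (prefer integral on C1)
#1 |J3  (J2: bond 3 brought effort, rest push out)
#4 |I1  (J3 effort already set via bond 1)

b0 →J1
b1 →J3
b2 →Sf1
b3 →J2
b4 →I1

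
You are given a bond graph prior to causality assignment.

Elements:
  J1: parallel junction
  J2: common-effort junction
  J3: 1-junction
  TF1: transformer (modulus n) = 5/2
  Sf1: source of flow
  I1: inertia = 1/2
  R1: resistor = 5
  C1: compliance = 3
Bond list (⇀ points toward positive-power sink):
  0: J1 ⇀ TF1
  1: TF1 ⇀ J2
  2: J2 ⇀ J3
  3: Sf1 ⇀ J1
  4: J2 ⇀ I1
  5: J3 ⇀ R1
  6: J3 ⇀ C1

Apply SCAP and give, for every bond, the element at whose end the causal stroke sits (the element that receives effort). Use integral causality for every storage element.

bond 0 →J1
bond 1 →TF1
bond 2 →J2
bond 3 →Sf1
bond 4 →I1
bond 5 →J3
bond 6 →J3

b3 →Sf1  (source Sf1 imposes f)
b0 →J1  (J1 needs exactly one e-in)
b1 →TF1  (TF TF1: opposite of bond 0)
b4 →I1  (I1: I, integral causality)
b2 →J2  (J2: last free bond brings effort in)
b5 →J3  (common-f at J3 fixed by 2)
b6 →J3  (1-jn J3 has f-setter on 2)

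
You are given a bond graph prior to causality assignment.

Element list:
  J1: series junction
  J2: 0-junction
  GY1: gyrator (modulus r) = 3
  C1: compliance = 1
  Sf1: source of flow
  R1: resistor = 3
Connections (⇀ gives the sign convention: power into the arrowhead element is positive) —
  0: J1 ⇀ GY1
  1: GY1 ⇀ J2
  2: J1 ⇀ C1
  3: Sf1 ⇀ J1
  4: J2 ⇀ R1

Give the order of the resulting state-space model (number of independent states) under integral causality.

1  (C1 all integral)

bond 3 stroke at Sf1  (Sf1: flow source, stroke at near end)
bond 0 stroke at J1  (J1: bond 3 brought flow, rest push out)
bond 2 stroke at J1  (1-jn J1 has f-setter on 3)
bond 1 stroke at J2  (GY GY1: same side as bond 0)
bond 4 stroke at R1  (J2 effort already set via bond 1)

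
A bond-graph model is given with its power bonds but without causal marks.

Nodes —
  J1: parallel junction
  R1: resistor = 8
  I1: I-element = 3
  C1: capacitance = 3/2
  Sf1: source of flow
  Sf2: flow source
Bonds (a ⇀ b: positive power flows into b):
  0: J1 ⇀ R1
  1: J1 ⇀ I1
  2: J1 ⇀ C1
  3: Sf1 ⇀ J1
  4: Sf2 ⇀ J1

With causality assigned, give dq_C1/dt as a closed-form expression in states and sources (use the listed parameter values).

bond 3 stroke at Sf1  (Sf1 (Sf) sets flow on bond)
bond 4 stroke at Sf2  (source Sf2 imposes f)
bond 1 stroke at I1  (I1 integral (f out))
bond 2 stroke at J1  (C1 integral (e out))
bond 0 stroke at R1  (0-jn J1 has e-setter on 2)

dq_C1/dt = F_Sf1 + F_Sf2 - p_I1/3 - q_C1/12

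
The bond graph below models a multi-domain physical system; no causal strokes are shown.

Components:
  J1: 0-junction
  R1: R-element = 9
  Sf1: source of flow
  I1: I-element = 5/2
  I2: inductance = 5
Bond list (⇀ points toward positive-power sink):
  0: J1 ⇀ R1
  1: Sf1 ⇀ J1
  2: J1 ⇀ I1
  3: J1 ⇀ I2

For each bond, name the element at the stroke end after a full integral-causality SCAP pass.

β1 stroke→Sf1  (source Sf1 imposes f)
β2 stroke→I1  (prefer integral on I1)
β3 stroke→I2  (I2: I, integral causality)
β0 stroke→J1  (J1 needs exactly one e-in)

#0 →J1
#1 →Sf1
#2 →I1
#3 →I2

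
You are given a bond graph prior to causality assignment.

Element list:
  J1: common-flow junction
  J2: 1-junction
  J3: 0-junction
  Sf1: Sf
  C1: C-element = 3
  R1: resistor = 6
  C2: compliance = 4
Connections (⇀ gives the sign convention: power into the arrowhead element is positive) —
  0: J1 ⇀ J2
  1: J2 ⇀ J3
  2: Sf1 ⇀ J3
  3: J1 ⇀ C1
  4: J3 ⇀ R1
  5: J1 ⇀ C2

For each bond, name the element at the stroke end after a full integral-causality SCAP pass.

bond 2 |Sf1  (Sf1 fixes flow; stroke at Sf1)
bond 3 |J1  (C1 outputs effort q/C1)
bond 5 |J1  (C2 integral (e out))
bond 0 |J2  (J1 needs exactly one f-in)
bond 1 |J3  (closing 1-jn rule on J2)
bond 4 |R1  (J3: bond 1 brought effort, rest push out)

b0 |J2
b1 |J3
b2 |Sf1
b3 |J1
b4 |R1
b5 |J1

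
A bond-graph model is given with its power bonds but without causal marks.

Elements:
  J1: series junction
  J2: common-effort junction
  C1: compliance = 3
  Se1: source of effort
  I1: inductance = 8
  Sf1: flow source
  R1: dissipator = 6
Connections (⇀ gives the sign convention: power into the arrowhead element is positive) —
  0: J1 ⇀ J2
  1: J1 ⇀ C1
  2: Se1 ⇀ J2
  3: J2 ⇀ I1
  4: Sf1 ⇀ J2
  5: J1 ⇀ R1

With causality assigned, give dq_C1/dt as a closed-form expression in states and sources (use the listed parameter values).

b2 |J2  (Se1: effort source, stroke at far end)
b4 |Sf1  (Sf1 (Sf) sets flow on bond)
b0 |J1  (J2 effort already set via bond 2)
b3 |I1  (J2: bond 2 brought effort, rest push out)
b1 |J1  (C1: C, integral causality)
b5 |R1  (only one flow-in slot at J1)

dq_C1/dt = -E_Se1/6 - q_C1/18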